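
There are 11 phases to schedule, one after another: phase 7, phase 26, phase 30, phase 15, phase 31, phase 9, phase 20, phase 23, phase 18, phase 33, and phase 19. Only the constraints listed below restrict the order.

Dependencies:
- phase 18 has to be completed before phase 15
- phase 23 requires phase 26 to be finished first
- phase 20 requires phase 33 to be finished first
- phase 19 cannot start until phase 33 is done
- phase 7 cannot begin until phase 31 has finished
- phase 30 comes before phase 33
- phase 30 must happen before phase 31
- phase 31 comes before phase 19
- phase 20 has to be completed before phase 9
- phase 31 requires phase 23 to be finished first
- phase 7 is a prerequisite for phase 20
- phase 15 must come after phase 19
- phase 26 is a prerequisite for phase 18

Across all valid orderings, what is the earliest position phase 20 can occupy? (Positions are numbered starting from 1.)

Every phase that must precede phase 20 has to come before it. Tracing all chains that end at phase 20, those phases are: phase 7, phase 26, phase 30, phase 31, phase 23, phase 33 — 6 in total.
So at minimum 6 phases come before phase 20, putting phase 20 no earlier than position 7. That position is achievable by scheduling exactly those predecessors first.

7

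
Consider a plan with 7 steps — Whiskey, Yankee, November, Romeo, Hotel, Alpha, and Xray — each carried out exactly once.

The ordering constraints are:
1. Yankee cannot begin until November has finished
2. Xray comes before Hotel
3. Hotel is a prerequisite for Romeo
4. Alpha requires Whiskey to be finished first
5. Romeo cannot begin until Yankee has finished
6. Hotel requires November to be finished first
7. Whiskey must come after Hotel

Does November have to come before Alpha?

Tracing the constraints gives a chain: November → Hotel → Whiskey → Alpha.
Hence November necessarily comes before Alpha.

Yes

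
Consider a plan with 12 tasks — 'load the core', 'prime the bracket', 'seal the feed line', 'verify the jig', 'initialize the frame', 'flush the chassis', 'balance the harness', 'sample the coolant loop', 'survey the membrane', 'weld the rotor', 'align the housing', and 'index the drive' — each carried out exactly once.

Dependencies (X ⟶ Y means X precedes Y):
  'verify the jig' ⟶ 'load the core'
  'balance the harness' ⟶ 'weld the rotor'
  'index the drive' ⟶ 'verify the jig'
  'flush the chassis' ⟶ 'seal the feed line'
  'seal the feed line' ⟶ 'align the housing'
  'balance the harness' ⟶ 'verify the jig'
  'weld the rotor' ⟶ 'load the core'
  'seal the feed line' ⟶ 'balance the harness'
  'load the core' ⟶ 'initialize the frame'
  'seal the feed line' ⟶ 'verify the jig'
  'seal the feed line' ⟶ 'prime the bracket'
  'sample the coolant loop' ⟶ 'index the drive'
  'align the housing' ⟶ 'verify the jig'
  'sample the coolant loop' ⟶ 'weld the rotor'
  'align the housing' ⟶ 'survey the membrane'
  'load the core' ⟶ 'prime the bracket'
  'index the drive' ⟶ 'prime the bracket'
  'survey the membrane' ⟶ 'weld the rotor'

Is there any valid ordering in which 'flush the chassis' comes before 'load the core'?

The constraints force 'flush the chassis' before 'load the core', so yes — every valid ordering has 'flush the chassis' earlier.

Yes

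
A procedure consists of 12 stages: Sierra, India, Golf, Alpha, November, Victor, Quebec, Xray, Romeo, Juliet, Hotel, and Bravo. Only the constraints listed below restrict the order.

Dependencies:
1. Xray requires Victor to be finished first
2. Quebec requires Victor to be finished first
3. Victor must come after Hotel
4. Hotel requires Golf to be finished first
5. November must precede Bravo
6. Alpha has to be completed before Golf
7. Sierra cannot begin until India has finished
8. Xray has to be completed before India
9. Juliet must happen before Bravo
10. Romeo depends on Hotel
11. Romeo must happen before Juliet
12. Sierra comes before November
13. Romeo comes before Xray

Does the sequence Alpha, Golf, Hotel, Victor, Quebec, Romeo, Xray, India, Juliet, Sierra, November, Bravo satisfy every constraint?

Going through the constraints one by one, each required predecessor appears earlier in the sequence than its dependent — e.g. Juliet (position 9) is before Bravo (position 12), as required.

Yes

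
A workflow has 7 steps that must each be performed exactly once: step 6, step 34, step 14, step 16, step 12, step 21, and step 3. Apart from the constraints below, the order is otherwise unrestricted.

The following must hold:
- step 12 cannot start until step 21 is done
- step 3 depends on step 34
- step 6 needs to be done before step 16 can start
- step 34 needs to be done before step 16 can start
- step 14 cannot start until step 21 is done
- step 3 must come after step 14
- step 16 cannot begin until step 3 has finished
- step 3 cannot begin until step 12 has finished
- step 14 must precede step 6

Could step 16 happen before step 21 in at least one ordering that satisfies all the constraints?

There is a dependency chain step 21 → step 14 → step 6 → step 16, so step 16 always comes after step 21.
Hence step 16 can never be scheduled before step 21.

No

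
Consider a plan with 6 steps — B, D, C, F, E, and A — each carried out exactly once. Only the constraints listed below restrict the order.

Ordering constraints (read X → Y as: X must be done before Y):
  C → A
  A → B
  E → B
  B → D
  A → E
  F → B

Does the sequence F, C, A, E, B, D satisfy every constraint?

Going through the constraints one by one, each required predecessor appears earlier in the sequence than its dependent — e.g. F (position 1) is before B (position 5), as required.

Yes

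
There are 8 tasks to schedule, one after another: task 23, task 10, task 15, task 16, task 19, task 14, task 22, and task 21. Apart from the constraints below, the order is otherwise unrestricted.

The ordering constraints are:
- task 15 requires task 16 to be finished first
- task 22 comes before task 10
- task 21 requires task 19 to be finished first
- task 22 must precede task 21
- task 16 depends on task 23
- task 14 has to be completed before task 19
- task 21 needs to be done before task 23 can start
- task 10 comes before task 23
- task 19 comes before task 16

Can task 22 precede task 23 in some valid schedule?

Task 22 is actually forced before task 23 by the constraints, so certainly some valid ordering has task 22 first.

Yes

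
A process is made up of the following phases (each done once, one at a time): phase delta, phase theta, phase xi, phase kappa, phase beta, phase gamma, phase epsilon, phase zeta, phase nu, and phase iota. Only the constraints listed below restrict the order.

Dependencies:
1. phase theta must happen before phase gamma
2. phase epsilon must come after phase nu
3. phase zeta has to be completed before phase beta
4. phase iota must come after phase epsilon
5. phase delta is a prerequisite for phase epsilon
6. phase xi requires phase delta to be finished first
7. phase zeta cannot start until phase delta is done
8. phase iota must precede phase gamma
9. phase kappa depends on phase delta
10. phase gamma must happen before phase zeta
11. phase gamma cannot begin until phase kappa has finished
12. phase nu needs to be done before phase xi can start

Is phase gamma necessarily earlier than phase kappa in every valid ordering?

No

In fact the dependencies run the other way: phase kappa → phase gamma.
So phase gamma never precedes phase kappa.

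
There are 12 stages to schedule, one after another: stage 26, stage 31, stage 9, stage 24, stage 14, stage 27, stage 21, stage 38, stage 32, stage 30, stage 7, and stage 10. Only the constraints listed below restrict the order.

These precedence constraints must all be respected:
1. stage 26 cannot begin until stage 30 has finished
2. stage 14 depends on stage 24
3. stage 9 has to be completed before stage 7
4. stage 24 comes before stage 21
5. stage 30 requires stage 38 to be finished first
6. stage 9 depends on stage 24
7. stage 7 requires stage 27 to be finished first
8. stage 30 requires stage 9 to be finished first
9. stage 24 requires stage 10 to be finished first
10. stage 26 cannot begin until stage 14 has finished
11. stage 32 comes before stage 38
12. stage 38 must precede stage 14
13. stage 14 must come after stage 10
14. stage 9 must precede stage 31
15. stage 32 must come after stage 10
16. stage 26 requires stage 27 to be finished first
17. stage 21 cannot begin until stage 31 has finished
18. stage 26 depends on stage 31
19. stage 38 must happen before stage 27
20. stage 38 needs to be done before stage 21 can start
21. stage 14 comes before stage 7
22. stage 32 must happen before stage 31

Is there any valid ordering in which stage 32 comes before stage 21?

Yes

Every valid ordering already has stage 32 before stage 21 (the constraints require it), so in particular at least one does.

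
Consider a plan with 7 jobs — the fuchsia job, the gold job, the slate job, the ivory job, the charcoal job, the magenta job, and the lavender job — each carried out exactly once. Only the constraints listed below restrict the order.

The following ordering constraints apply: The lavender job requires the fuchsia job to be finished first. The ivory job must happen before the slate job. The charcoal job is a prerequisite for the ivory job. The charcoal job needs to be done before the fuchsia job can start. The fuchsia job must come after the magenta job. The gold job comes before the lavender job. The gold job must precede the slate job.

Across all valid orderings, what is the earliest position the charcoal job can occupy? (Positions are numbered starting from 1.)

1

No constraint forces any other job before the charcoal job, so it can be placed first.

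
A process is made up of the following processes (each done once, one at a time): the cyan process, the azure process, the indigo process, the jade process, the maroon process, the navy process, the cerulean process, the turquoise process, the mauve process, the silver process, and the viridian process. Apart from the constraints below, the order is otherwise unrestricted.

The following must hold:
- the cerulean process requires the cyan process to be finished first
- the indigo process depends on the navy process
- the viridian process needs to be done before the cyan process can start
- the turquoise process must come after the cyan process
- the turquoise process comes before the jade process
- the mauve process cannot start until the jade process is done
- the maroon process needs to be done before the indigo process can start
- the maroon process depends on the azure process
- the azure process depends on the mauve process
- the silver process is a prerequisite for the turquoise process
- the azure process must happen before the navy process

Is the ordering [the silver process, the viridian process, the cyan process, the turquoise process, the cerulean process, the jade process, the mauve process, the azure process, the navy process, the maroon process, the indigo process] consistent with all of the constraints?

Every stated constraint is respected: the silver process sits at position 1, ahead of the turquoise process at position 4, and each of the other listed pairs likewise has the predecessor earlier in the sequence.

Yes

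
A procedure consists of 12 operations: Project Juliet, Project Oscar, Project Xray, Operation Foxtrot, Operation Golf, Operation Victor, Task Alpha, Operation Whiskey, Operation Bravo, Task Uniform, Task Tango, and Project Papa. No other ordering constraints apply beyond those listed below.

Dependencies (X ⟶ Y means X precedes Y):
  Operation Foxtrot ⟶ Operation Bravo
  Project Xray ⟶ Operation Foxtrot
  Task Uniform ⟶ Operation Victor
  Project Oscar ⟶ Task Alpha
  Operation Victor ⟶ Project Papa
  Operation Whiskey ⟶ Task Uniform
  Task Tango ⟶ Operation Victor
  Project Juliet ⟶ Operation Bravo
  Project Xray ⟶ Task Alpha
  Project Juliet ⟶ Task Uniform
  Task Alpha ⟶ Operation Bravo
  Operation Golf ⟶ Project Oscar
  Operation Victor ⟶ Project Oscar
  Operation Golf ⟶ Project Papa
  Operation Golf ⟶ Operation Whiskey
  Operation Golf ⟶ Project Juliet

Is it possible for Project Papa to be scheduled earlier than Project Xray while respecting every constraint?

No chain of constraints runs from Project Xray to Project Papa, so Project Xray is not required to come first.
That means at least one valid schedule has Project Papa before Project Xray.

Yes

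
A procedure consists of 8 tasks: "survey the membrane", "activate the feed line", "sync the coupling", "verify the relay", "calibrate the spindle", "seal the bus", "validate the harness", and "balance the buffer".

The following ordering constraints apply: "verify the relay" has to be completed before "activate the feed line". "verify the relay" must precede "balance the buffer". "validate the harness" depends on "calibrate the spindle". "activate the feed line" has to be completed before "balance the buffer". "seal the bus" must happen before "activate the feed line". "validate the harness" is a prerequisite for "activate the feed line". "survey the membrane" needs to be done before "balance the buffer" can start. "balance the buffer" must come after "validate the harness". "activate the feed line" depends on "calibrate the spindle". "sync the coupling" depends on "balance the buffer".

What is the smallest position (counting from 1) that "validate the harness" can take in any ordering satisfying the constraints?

Working backwards through the constraints from "validate the harness", its only required predecessor is "calibrate the spindle".
So at minimum 1 task comes before "validate the harness", putting "validate the harness" no earlier than position 2. That position is achievable by scheduling exactly that predecessor first.

2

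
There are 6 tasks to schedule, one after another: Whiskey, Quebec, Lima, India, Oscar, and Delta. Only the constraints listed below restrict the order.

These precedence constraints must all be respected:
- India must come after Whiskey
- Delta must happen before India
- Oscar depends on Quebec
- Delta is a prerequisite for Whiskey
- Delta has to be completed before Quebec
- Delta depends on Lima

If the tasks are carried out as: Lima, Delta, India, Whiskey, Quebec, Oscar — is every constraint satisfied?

No

The sequence places India ahead of Whiskey.
That contradicts the constraint that Whiskey must precede India.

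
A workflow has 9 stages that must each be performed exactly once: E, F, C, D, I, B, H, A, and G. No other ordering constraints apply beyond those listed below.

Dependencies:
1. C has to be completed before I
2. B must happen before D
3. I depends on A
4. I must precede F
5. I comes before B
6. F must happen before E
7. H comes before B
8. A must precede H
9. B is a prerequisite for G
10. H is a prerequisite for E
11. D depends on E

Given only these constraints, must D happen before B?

In fact the dependencies run the other way: B → D.
So D never precedes B.

No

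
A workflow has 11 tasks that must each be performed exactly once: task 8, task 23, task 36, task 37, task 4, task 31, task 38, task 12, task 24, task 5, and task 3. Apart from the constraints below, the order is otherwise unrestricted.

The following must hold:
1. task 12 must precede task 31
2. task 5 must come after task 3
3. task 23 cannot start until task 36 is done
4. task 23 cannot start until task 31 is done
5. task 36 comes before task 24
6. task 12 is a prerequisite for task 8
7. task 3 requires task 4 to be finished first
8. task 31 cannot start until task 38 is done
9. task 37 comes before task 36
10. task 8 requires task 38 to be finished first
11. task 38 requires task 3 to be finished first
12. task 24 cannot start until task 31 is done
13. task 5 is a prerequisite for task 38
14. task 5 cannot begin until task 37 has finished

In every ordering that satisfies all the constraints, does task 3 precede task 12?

No

Task 3 and task 12 are not related by any chain of constraints.
So task 3 can come before task 12 or after — it is not forced.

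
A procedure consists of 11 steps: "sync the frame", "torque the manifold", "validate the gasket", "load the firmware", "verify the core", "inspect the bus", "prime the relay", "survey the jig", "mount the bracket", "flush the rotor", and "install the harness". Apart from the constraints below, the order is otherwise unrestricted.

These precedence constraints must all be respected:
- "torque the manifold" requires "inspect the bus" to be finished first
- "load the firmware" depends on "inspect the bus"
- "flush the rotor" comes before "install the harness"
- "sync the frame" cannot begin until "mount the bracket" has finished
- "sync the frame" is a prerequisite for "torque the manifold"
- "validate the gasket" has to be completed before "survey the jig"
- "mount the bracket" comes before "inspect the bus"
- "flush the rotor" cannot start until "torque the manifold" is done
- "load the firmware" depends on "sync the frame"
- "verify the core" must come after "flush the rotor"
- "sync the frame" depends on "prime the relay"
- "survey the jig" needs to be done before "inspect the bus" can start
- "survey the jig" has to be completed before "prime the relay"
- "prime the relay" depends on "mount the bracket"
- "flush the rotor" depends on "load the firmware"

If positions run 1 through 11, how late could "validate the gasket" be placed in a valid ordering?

Following every chain forward from "validate the gasket", the steps that must come later are "sync the frame", "torque the manifold", "load the firmware", "verify the core", "inspect the bus", "prime the relay", "survey the jig", "flush the rotor", "install the harness" — 9 of them.
So at least 9 steps follow "validate the gasket", putting "validate the gasket" no later than position 2. That position is achievable by scheduling everything else first.

2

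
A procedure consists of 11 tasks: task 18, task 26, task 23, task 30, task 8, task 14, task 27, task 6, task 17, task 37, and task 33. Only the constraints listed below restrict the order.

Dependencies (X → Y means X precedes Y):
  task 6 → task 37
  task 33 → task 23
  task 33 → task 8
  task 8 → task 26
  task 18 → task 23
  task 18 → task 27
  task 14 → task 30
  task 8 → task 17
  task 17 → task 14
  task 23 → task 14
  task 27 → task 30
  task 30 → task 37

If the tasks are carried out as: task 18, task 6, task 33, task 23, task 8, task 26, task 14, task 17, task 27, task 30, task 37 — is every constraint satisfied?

No

The sequence places task 14 ahead of task 17.
Since task 17 is required before task 14, the ordering is invalid.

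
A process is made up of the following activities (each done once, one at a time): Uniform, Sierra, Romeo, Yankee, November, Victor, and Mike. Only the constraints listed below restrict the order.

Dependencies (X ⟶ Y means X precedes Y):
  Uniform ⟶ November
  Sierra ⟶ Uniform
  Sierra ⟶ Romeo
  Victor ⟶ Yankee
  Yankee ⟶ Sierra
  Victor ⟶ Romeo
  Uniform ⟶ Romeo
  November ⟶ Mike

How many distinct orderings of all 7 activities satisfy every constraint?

3

Victor is the only activity with nothing required before it, so every ordering starts there.
Counting all ways to extend the partial order to a total order gives 3.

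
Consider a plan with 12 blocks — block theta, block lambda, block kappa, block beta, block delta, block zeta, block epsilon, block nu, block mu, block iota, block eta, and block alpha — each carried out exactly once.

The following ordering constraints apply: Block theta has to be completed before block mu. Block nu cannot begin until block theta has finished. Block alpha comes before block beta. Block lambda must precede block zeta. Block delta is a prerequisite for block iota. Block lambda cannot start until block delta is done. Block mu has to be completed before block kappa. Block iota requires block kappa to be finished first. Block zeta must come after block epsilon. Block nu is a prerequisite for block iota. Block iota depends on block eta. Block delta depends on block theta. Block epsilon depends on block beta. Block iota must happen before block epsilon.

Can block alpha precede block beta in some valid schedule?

Yes

Every valid ordering already has block alpha before block beta (the constraints require it), so in particular at least one does.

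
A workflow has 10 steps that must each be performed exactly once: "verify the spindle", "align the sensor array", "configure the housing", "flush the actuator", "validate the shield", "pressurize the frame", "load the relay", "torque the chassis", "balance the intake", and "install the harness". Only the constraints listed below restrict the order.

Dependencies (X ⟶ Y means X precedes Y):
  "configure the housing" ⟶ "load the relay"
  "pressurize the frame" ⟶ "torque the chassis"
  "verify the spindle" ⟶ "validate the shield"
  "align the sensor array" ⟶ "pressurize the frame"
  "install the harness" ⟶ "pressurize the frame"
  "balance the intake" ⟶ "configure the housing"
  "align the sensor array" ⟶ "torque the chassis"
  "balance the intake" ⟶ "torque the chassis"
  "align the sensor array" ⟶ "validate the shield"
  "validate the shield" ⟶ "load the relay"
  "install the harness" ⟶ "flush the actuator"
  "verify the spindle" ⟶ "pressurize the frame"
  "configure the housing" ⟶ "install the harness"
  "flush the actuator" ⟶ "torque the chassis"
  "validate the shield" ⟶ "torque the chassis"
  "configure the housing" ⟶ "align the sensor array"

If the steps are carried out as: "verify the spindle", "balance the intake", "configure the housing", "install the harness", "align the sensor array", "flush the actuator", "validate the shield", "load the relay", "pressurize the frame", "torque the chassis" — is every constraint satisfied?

Going through the constraints one by one, each required predecessor appears earlier in the sequence than its dependent — e.g. "balance the intake" (position 2) is before "torque the chassis" (position 10), as required.

Yes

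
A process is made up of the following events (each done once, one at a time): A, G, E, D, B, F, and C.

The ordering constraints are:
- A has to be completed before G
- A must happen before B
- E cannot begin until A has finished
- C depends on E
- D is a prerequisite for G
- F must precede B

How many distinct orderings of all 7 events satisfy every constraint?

3 events have no prerequisites (A, D, F), so any of them could come first.
Counting all ways to extend the partial order to a total order gives 174.

174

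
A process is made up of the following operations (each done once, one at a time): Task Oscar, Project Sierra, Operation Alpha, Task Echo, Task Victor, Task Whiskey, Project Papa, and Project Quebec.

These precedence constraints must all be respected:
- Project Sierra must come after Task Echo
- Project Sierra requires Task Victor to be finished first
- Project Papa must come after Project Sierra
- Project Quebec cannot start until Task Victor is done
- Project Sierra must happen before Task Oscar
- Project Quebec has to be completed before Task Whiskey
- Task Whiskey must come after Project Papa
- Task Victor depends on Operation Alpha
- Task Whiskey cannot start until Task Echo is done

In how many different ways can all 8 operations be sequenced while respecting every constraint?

2 operations have no prerequisites (Operation Alpha, Task Echo), so any of them could come first.
Counting all ways to extend the partial order to a total order gives 36.

36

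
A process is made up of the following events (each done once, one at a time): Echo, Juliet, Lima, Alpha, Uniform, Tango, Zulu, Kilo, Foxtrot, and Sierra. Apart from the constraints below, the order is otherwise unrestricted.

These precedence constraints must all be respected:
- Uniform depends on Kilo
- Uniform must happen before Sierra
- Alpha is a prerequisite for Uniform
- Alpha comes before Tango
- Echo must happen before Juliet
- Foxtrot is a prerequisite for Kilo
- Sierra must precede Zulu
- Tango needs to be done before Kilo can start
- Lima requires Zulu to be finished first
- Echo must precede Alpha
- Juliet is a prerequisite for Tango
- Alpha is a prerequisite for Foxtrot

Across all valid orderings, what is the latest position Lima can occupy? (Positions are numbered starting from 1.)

Nothing depends on Lima, so it can be the final event, position 10.

10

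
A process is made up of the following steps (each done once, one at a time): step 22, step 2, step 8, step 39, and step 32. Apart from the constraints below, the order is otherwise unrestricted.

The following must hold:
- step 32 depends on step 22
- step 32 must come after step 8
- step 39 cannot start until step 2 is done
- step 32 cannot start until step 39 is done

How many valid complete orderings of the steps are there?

3 steps have no prerequisites (step 22, step 2, step 8), so any of them could come first.
Enumerating by repeatedly choosing an available step (one whose prerequisites are all placed) gives 12 distinct complete orderings.

12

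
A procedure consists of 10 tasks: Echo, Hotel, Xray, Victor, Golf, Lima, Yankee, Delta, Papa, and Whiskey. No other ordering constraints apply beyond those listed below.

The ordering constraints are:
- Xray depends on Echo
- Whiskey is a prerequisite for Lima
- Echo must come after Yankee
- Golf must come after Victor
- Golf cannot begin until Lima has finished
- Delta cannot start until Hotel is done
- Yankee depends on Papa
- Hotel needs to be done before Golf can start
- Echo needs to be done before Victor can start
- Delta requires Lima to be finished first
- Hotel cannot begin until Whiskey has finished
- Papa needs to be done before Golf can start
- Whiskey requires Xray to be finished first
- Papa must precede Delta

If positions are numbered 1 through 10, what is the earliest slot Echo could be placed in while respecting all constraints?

Working backwards through the constraints from Echo, its full set of required predecessors is Yankee, Papa — 2 of them.
So at minimum 2 tasks come before Echo, putting Echo no earlier than position 3. That position is achievable by scheduling exactly those predecessors first.

3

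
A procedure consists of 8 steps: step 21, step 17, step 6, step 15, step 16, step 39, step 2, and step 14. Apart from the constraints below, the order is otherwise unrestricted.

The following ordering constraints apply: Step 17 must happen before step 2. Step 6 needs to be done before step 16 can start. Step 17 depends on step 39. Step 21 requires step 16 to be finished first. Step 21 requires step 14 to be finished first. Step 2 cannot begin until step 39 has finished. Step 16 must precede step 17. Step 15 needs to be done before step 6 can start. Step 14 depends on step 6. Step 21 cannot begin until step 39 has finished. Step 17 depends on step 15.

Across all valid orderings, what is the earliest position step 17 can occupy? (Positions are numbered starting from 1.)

5

The steps that are forced before step 17, directly or transitively, are step 6, step 15, step 16, step 39. That's 4 steps.
With 4 mandatory predecessors, the earliest step 17 can sit is position 4+1 = 5, and placing just those 4 first achieves it.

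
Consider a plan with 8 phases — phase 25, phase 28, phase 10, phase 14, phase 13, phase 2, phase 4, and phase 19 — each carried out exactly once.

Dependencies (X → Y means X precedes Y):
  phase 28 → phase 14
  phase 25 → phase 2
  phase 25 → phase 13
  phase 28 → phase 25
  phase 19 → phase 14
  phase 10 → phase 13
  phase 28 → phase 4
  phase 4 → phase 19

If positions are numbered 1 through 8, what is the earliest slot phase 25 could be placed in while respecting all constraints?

2

Working backwards through the constraints from phase 25, its only required predecessor is phase 28.
With 1 mandatory predecessor, the earliest phase 25 can sit is position 1+1 = 2, and placing just that one first achieves it.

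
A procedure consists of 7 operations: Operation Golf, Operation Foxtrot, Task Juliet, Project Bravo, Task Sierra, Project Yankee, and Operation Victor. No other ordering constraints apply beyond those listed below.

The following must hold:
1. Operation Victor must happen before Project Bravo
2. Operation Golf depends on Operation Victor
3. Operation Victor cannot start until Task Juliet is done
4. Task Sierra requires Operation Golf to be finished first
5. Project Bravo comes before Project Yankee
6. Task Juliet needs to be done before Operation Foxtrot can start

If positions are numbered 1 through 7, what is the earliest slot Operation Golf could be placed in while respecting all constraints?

The operations that are forced before Operation Golf, directly or transitively, are Task Juliet, Operation Victor. That's 2 operations.
So at minimum 2 operations come before Operation Golf, putting Operation Golf no earlier than position 3. That position is achievable by scheduling exactly those predecessors first.

3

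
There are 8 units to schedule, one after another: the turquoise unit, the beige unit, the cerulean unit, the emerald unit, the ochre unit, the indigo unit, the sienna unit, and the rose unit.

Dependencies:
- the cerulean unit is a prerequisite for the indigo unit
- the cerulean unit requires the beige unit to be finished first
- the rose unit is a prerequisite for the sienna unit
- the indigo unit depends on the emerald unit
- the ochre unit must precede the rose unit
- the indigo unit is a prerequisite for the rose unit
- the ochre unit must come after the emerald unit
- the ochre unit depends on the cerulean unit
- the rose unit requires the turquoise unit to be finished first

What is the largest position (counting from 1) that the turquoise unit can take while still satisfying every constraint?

The units that are forced after the turquoise unit, directly or by a chain of constraints, are the sienna unit, the rose unit. That's 2 units.
So at least 2 units follow the turquoise unit, putting the turquoise unit no later than position 6. That position is achievable by scheduling everything else first.

6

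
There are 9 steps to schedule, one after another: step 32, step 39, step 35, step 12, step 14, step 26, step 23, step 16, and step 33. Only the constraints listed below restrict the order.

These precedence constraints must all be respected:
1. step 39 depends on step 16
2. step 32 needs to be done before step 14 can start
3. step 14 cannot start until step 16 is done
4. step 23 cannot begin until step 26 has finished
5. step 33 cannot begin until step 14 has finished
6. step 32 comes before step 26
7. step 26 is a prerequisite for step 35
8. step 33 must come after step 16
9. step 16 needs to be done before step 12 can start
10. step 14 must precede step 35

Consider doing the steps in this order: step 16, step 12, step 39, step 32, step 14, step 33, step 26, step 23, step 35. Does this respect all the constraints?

Yes

Every stated constraint is respected: step 16 sits at position 1, ahead of step 33 at position 6, and each of the other listed pairs likewise has the predecessor earlier in the sequence.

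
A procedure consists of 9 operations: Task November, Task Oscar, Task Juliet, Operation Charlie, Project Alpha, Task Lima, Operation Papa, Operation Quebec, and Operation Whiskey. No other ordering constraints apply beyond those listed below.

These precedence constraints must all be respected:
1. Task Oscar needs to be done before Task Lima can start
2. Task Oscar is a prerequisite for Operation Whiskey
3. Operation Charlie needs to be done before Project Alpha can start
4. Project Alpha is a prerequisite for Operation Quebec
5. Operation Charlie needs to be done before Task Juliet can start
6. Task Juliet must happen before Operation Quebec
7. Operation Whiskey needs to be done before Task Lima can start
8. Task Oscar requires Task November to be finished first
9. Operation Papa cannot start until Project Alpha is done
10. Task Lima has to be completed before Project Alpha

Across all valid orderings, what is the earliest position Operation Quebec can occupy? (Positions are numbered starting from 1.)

Every operation that must precede Operation Quebec has to come before it. Tracing all chains that end at Operation Quebec, those operations are: Task November, Task Oscar, Task Juliet, Operation Charlie, Project Alpha, Task Lima, Operation Whiskey — 7 in total.
So at minimum 7 operations come before Operation Quebec, putting Operation Quebec no earlier than position 8. That position is achievable by scheduling exactly those predecessors first.

8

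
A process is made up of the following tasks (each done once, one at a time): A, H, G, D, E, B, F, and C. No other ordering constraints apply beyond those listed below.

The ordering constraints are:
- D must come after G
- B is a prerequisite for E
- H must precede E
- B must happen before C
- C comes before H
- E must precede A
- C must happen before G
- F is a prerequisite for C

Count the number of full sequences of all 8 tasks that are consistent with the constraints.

2 tasks have no prerequisites (B, F), so any of them could come first.
Counting all ways to extend the partial order to a total order gives 20.

20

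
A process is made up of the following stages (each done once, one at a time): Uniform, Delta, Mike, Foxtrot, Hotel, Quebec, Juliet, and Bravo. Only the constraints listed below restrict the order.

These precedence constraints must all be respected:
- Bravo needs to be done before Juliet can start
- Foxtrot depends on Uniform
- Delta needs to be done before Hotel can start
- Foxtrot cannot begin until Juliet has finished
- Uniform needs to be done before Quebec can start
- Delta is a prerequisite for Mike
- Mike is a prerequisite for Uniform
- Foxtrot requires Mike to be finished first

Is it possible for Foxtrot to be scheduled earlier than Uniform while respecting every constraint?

The constraints give a chain Uniform → Foxtrot, which forces Uniform before Foxtrot.
So no valid ordering can have Foxtrot before Uniform.

No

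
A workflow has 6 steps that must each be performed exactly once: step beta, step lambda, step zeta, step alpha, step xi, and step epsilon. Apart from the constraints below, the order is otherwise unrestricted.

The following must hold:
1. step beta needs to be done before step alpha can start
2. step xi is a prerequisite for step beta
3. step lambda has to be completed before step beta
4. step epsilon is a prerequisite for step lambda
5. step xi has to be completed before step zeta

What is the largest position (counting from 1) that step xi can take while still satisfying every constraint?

3

Following every chain forward from step xi, the steps that must come later are step beta, step zeta, step alpha — 3 of them.
So at least 3 steps follow step xi, putting step xi no later than position 3. That position is achievable by scheduling everything else first.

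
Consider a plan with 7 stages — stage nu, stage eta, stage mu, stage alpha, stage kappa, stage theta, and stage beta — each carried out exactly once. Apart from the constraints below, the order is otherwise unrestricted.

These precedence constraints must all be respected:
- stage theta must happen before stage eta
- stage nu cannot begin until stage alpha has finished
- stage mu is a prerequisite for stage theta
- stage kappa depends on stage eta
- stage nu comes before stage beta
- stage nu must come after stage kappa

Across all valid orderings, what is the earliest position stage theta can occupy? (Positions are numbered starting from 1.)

2

The only stage forced before stage theta (directly or transitively) is stage mu.
With 1 mandatory predecessor, the earliest stage theta can sit is position 1+1 = 2, and placing just that one first achieves it.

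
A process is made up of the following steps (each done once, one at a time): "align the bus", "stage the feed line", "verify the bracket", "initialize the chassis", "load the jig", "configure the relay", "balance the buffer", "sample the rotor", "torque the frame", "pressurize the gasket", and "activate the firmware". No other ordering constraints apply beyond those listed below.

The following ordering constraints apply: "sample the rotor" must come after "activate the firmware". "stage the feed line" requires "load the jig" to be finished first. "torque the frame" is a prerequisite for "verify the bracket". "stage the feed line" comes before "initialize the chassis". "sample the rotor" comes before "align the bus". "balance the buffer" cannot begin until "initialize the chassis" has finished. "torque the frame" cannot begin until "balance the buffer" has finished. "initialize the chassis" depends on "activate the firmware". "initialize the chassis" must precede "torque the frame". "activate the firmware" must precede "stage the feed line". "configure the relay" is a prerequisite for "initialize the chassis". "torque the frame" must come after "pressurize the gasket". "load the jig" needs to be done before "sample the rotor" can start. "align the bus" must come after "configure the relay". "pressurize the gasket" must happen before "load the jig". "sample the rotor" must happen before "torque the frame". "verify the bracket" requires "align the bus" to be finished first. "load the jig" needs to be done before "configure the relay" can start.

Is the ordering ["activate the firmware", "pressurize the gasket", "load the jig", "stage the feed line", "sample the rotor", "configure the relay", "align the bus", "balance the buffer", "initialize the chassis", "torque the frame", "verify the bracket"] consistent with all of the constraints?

No

The sequence places "balance the buffer" ahead of "initialize the chassis".
That contradicts the constraint that "initialize the chassis" must precede "balance the buffer".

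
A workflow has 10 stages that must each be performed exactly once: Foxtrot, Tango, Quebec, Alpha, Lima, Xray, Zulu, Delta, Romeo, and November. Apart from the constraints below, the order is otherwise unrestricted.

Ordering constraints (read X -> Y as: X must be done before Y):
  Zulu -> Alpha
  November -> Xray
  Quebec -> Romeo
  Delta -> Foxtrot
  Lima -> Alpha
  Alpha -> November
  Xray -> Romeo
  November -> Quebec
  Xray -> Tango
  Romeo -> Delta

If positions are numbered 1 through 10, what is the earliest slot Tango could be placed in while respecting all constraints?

The stages that are forced before Tango, directly or transitively, are Alpha, Lima, Xray, Zulu, November. That's 5 stages.
So at minimum 5 stages come before Tango, putting Tango no earlier than position 6. That position is achievable by scheduling exactly those predecessors first.

6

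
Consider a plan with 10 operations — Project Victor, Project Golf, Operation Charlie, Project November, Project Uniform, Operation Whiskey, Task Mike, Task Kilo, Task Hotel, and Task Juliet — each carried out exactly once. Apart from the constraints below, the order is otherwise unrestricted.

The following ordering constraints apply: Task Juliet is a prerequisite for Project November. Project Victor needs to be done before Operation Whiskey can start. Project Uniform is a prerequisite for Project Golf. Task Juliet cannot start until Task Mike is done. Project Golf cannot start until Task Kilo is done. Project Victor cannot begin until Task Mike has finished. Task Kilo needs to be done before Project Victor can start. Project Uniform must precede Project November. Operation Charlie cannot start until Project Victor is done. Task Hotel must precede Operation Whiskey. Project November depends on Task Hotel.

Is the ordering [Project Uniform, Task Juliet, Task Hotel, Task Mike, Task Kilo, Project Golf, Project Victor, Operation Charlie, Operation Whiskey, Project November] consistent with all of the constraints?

No

Here Task Mike comes after Task Juliet.
That contradicts the constraint that Task Mike must precede Task Juliet.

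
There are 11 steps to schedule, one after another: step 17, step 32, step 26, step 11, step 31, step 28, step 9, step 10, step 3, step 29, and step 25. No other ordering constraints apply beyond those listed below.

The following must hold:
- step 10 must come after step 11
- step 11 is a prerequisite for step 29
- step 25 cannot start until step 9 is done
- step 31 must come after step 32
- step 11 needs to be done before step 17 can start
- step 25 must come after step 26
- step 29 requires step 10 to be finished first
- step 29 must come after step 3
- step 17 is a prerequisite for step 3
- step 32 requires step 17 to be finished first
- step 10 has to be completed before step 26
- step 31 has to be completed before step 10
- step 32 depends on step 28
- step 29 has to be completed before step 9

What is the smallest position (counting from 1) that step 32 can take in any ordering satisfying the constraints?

Every step that must precede step 32 has to come before it. Tracing all chains that end at step 32, those steps are: step 17, step 11, step 28 — 3 in total.
With 3 mandatory predecessors, the earliest step 32 can sit is position 3+1 = 4, and placing just those 3 first achieves it.

4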